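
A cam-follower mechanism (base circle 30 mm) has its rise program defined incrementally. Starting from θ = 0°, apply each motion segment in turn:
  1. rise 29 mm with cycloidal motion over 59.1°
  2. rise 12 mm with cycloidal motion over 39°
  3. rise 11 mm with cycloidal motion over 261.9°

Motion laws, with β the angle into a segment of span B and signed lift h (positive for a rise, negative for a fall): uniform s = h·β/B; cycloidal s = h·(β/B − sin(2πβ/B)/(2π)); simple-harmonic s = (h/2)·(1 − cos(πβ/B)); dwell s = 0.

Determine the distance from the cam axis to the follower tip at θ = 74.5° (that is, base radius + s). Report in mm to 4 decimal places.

seg 1 [0°–59.1°] cycloidal, h=29: full span → s += 29 → s = 29.0000
seg 2 [59.1°–98.1°] cycloidal, h=12: θ=74.5° here. β=15.4, B=39. 12·(0.3949 − sin(2π·0.3949)/(2π)) = 3.5667 → s = 32.5667
radial distance = base radius + s = 30 + 32.5667 = 62.5667

62.5667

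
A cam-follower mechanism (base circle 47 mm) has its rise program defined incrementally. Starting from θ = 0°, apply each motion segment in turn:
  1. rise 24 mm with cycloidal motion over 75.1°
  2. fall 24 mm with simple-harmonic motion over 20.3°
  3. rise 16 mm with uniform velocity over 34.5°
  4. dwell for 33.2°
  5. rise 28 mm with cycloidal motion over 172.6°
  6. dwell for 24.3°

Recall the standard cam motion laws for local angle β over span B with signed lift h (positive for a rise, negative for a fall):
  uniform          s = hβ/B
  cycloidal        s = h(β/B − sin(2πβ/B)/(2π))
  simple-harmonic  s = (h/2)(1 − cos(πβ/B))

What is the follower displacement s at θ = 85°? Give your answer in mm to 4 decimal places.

seg 1 [0°–75.1°] cycloidal, h=24: full span → s += 24 → s = 24.0000
seg 2 [75.1°–95.4°] simple-harmonic, h=-24: θ=85° here. β=9.9, B=20.3. -24/2·(1 − cos(π·0.4877)) = -11.5358 → s = 12.4642

12.4642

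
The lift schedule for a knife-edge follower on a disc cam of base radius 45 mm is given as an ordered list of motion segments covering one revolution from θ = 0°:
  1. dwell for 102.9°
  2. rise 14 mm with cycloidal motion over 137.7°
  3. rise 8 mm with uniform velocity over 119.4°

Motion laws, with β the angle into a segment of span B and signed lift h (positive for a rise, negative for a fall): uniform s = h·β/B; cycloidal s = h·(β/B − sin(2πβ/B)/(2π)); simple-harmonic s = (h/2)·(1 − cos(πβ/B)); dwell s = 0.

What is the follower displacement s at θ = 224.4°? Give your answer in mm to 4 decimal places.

seg 1 [0°–102.9°] dwell: s stays 0.0000
seg 2 [102.9°–240.6°] cycloidal, h=14: θ=224.4° here. β=121.5, B=137.7. 14·(0.8824 − sin(2π·0.8824)/(2π)) = 13.8540 → s = 13.8540

13.8540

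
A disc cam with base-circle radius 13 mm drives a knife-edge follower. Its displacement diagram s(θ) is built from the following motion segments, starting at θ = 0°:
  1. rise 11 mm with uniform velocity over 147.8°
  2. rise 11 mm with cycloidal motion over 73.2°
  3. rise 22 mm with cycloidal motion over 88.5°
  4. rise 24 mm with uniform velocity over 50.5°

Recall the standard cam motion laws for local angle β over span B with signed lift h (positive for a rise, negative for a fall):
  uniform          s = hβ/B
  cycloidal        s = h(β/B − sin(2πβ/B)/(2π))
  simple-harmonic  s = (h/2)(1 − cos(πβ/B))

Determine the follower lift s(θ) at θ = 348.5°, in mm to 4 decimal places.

seg 1 [0°–147.8°] uniform, h=11: full span → s += 11 → s = 11.0000
seg 2 [147.8°–221°] cycloidal, h=11: full span → s += 11 → s = 22.0000
seg 3 [221°–309.5°] cycloidal, h=22: full span → s += 22 → s = 44.0000
seg 4 [309.5°–360°] uniform, h=24: θ=348.5° here. β=39, B=50.5. 24·39/50.5 = 18.5347 → s = 62.5347

62.5347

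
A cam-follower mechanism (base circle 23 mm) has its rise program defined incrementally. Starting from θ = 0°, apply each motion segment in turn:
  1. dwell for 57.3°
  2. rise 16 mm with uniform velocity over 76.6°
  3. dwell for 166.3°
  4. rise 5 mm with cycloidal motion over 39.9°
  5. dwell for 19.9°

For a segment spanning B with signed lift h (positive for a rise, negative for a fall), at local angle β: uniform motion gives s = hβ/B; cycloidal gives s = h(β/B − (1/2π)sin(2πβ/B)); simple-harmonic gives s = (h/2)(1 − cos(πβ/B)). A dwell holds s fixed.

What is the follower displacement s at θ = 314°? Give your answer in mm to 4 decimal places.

seg 1 [0°–57.3°] dwell: s stays 0.0000
seg 2 [57.3°–133.9°] uniform, h=16: full span → s += 16 → s = 16.0000
seg 3 [133.9°–300.2°] dwell: s stays 16.0000
seg 4 [300.2°–340.1°] cycloidal, h=5: θ=314° here. β=13.8, B=39.9. 5·(0.3459 − sin(2π·0.3459)/(2π)) = 1.0736 → s = 17.0736

17.0736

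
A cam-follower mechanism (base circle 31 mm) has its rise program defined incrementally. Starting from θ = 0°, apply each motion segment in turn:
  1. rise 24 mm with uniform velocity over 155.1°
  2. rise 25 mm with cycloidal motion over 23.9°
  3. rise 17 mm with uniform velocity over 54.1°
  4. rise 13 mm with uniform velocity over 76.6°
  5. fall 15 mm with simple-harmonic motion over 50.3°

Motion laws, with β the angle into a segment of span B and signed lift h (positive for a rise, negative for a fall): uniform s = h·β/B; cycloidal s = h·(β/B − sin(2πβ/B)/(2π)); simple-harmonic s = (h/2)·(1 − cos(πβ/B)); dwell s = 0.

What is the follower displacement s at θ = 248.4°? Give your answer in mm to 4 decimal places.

seg 1 [0°–155.1°] uniform, h=24: full span → s += 24 → s = 24.0000
seg 2 [155.1°–179°] cycloidal, h=25: full span → s += 25 → s = 49.0000
seg 3 [179°–233.1°] uniform, h=17: full span → s += 17 → s = 66.0000
seg 4 [233.1°–309.7°] uniform, h=13: θ=248.4° here. β=15.3, B=76.6. 13·15.3/76.6 = 2.5966 → s = 68.5966

68.5966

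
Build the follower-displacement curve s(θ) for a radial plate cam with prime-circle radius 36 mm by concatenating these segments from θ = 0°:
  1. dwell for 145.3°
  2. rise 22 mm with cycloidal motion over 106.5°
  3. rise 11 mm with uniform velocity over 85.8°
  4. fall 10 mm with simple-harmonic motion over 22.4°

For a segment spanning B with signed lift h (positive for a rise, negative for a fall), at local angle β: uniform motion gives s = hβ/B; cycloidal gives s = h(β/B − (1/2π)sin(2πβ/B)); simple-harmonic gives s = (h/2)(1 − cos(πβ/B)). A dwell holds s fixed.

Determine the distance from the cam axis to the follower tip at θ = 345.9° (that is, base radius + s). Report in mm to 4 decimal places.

seg 1 [0°–145.3°] dwell: s stays 0.0000
seg 2 [145.3°–251.8°] cycloidal, h=22: full span → s += 22 → s = 22.0000
seg 3 [251.8°–337.6°] uniform, h=11: full span → s += 11 → s = 33.0000
seg 4 [337.6°–360°] simple-harmonic, h=-10: θ=345.9° here. β=8.3, B=22.4. -10/2·(1 − cos(π·0.3705)) = -3.0220 → s = 29.9780
radial distance = base radius + s = 36 + 29.9780 = 65.9780

65.9780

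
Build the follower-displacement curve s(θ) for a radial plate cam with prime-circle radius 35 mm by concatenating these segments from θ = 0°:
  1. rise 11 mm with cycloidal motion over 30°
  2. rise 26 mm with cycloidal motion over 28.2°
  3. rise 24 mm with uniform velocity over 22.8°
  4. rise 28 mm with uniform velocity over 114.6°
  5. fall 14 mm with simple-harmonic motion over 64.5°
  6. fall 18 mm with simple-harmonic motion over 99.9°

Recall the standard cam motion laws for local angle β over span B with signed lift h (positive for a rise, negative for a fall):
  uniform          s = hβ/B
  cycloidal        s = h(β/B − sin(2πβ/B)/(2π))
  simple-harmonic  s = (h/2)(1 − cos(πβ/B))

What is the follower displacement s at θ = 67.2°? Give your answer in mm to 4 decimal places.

seg 1 [0°–30°] cycloidal, h=11: full span → s += 11 → s = 11.0000
seg 2 [30°–58.2°] cycloidal, h=26: full span → s += 26 → s = 37.0000
seg 3 [58.2°–81°] uniform, h=24: θ=67.2° here. β=9, B=22.8. 24·9/22.8 = 9.4737 → s = 46.4737

46.4737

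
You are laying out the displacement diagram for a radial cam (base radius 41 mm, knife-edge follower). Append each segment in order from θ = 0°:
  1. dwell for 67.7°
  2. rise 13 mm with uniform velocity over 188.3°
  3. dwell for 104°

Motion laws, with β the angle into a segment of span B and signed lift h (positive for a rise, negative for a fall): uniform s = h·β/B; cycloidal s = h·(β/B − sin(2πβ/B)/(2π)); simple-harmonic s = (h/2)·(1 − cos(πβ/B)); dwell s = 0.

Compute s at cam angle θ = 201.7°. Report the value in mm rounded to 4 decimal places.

seg 1 [0°–67.7°] dwell: s stays 0.0000
seg 2 [67.7°–256°] uniform, h=13: θ=201.7° here. β=134, B=188.3. 13·134/188.3 = 9.2512 → s = 9.2512

9.2512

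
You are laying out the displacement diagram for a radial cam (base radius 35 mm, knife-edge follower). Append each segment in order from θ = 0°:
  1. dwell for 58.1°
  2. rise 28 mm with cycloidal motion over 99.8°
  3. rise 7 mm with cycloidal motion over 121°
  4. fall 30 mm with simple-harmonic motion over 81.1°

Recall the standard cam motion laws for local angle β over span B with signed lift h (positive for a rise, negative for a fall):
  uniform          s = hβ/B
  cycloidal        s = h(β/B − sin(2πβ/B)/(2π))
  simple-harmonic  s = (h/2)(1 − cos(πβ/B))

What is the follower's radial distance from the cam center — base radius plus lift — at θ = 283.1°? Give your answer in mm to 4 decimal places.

seg 1 [0°–58.1°] dwell: s stays 0.0000
seg 2 [58.1°–157.9°] cycloidal, h=28: full span → s += 28 → s = 28.0000
seg 3 [157.9°–278.9°] cycloidal, h=7: full span → s += 7 → s = 35.0000
seg 4 [278.9°–360°] simple-harmonic, h=-30: θ=283.1° here. β=4.2, B=81.1. -30/2·(1 − cos(π·0.0518)) = -0.1981 → s = 34.8019
radial distance = base radius + s = 35 + 34.8019 = 69.8019

69.8019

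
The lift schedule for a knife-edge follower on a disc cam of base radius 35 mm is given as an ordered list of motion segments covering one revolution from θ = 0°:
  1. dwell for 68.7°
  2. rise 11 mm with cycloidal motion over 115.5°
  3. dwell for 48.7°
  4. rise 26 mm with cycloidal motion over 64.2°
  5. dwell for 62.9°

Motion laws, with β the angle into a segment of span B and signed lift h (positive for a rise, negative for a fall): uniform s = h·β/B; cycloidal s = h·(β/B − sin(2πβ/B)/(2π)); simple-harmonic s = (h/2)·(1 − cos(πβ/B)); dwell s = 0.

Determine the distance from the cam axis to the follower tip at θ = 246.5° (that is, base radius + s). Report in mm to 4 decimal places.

seg 1 [0°–68.7°] dwell: s stays 0.0000
seg 2 [68.7°–184.2°] cycloidal, h=11: full span → s += 11 → s = 11.0000
seg 3 [184.2°–232.9°] dwell: s stays 11.0000
seg 4 [232.9°–297.1°] cycloidal, h=26: θ=246.5° here. β=13.6, B=64.2. 26·(0.2118 − sin(2π·0.2118)/(2π)) = 1.4881 → s = 12.4881
radial distance = base radius + s = 35 + 12.4881 = 47.4881

47.4881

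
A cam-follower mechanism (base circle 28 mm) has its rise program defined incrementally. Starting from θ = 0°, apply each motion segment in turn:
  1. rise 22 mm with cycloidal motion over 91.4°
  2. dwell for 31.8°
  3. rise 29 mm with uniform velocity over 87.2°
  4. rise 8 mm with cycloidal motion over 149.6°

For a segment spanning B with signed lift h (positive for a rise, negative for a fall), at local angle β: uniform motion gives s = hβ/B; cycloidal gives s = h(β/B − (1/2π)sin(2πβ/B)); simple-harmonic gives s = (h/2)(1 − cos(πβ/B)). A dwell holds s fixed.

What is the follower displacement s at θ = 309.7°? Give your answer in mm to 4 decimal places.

seg 1 [0°–91.4°] cycloidal, h=22: full span → s += 22 → s = 22.0000
seg 2 [91.4°–123.2°] dwell: s stays 22.0000
seg 3 [123.2°–210.4°] uniform, h=29: full span → s += 29 → s = 51.0000
seg 4 [210.4°–360°] cycloidal, h=8: θ=309.7° here. β=99.3, B=149.6. 8·(0.6638 − sin(2π·0.6638)/(2π)) = 6.4010 → s = 57.4010

57.4010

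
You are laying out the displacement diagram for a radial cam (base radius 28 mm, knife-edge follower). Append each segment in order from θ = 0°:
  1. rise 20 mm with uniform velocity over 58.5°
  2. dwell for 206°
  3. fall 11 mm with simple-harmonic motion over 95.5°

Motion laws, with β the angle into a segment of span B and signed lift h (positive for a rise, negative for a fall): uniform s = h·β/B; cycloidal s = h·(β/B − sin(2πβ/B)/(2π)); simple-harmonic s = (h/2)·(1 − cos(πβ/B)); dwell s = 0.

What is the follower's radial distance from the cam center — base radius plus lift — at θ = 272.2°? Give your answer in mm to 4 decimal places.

seg 1 [0°–58.5°] uniform, h=20: full span → s += 20 → s = 20.0000
seg 2 [58.5°–264.5°] dwell: s stays 20.0000
seg 3 [264.5°–360°] simple-harmonic, h=-11: θ=272.2° here. β=7.7, B=95.5. -11/2·(1 − cos(π·0.0806)) = -0.1755 → s = 19.8245
radial distance = base radius + s = 28 + 19.8245 = 47.8245

47.8245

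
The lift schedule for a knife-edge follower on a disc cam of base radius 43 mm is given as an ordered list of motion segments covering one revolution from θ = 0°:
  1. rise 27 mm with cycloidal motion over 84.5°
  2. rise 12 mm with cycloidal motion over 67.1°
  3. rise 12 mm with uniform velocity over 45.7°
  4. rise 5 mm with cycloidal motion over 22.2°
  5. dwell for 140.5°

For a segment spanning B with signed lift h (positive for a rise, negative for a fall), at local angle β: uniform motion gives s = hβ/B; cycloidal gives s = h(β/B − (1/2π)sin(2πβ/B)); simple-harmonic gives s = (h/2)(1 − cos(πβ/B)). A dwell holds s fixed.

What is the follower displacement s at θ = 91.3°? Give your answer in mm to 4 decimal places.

seg 1 [0°–84.5°] cycloidal, h=27: full span → s += 27 → s = 27.0000
seg 2 [84.5°–151.6°] cycloidal, h=12: θ=91.3° here. β=6.8, B=67.1. 12·(0.1013 − sin(2π·0.1013)/(2π)) = 0.0805 → s = 27.0805

27.0805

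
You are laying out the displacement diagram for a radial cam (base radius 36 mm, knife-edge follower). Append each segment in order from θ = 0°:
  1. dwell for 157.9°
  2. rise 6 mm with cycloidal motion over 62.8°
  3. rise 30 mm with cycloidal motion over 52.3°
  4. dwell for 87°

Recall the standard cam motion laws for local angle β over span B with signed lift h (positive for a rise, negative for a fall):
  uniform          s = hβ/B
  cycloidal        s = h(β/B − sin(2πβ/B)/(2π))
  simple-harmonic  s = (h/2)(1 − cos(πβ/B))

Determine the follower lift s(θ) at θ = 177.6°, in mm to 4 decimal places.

seg 1 [0°–157.9°] dwell: s stays 0.0000
seg 2 [157.9°–220.7°] cycloidal, h=6: θ=177.6° here. β=19.7, B=62.8. 6·(0.3137 − sin(2π·0.3137)/(2π)) = 1.0027 → s = 1.0027

1.0027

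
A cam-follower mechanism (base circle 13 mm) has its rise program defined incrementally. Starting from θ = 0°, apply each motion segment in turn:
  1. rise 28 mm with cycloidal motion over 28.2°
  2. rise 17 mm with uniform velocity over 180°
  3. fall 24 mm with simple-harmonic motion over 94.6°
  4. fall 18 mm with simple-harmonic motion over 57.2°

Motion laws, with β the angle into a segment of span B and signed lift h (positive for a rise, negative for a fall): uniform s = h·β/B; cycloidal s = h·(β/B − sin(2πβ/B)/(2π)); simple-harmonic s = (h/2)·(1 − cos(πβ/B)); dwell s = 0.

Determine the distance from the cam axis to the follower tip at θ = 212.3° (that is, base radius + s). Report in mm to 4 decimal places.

seg 1 [0°–28.2°] cycloidal, h=28: full span → s += 28 → s = 28.0000
seg 2 [28.2°–208.2°] uniform, h=17: full span → s += 17 → s = 45.0000
seg 3 [208.2°–302.8°] simple-harmonic, h=-24: θ=212.3° here. β=4.1, B=94.6. -24/2·(1 − cos(π·0.0433)) = -0.1111 → s = 44.8889
radial distance = base radius + s = 13 + 44.8889 = 57.8889

57.8889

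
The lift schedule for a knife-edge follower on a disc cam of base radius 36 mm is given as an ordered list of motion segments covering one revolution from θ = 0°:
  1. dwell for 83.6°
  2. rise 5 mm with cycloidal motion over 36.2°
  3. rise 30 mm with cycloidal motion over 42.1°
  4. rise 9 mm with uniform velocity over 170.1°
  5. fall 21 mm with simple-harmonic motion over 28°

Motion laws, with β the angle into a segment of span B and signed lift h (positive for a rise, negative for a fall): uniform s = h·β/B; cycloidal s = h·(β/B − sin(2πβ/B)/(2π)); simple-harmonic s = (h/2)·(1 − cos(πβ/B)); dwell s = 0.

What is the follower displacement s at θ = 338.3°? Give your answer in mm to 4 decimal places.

seg 1 [0°–83.6°] dwell: s stays 0.0000
seg 2 [83.6°–119.8°] cycloidal, h=5: full span → s += 5 → s = 5.0000
seg 3 [119.8°–161.9°] cycloidal, h=30: full span → s += 30 → s = 35.0000
seg 4 [161.9°–332°] uniform, h=9: full span → s += 9 → s = 44.0000
seg 5 [332°–360°] simple-harmonic, h=-21: θ=338.3° here. β=6.3, B=28. -21/2·(1 − cos(π·0.2250)) = -2.5157 → s = 41.4843

41.4843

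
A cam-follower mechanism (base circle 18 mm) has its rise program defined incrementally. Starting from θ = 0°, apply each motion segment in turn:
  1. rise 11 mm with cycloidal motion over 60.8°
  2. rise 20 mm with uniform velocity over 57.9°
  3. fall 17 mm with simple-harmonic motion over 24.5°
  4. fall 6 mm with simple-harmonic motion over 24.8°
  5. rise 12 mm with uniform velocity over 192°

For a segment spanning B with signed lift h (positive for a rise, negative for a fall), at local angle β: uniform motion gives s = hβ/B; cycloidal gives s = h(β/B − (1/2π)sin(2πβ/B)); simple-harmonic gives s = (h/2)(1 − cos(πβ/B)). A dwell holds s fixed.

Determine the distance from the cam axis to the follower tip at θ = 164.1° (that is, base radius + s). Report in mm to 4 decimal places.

seg 1 [0°–60.8°] cycloidal, h=11: full span → s += 11 → s = 11.0000
seg 2 [60.8°–118.7°] uniform, h=20: full span → s += 20 → s = 31.0000
seg 3 [118.7°–143.2°] simple-harmonic, h=-17: full span → s += -17 → s = 14.0000
seg 4 [143.2°–168°] simple-harmonic, h=-6: θ=164.1° here. β=20.9, B=24.8. -6/2·(1 − cos(π·0.8427)) = -5.6413 → s = 8.3587
radial distance = base radius + s = 18 + 8.3587 = 26.3587

26.3587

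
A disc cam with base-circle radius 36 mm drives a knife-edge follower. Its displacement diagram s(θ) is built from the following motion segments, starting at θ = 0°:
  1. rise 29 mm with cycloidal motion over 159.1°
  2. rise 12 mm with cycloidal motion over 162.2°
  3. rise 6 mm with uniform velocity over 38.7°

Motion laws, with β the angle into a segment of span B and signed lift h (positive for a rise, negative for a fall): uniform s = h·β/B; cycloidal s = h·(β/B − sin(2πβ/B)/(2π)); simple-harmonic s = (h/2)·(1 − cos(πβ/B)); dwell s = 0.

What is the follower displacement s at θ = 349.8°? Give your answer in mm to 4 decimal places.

seg 1 [0°–159.1°] cycloidal, h=29: full span → s += 29 → s = 29.0000
seg 2 [159.1°–321.3°] cycloidal, h=12: full span → s += 12 → s = 41.0000
seg 3 [321.3°–360°] uniform, h=6: θ=349.8° here. β=28.5, B=38.7. 6·28.5/38.7 = 4.4186 → s = 45.4186

45.4186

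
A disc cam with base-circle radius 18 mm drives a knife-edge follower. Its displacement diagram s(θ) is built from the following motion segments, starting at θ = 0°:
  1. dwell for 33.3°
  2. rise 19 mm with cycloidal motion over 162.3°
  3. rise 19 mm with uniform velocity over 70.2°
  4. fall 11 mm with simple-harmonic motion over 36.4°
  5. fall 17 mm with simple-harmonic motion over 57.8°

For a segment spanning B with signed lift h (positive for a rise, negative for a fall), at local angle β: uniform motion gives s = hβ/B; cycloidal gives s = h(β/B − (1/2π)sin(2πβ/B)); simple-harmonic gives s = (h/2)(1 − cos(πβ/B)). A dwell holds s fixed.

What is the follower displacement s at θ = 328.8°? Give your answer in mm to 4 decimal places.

seg 1 [0°–33.3°] dwell: s stays 0.0000
seg 2 [33.3°–195.6°] cycloidal, h=19: full span → s += 19 → s = 19.0000
seg 3 [195.6°–265.8°] uniform, h=19: full span → s += 19 → s = 38.0000
seg 4 [265.8°–302.2°] simple-harmonic, h=-11: full span → s += -11 → s = 27.0000
seg 5 [302.2°–360°] simple-harmonic, h=-17: θ=328.8° here. β=26.6, B=57.8. -17/2·(1 − cos(π·0.4602)) = -7.4402 → s = 19.5598

19.5598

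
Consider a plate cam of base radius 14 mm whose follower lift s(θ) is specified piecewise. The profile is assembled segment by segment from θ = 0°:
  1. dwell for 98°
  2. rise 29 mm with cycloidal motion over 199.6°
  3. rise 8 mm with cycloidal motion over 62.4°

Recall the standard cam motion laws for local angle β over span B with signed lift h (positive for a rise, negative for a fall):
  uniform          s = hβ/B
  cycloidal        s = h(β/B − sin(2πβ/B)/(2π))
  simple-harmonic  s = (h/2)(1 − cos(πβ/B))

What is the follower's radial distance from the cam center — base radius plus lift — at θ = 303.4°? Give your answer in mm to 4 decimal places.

seg 1 [0°–98°] dwell: s stays 0.0000
seg 2 [98°–297.6°] cycloidal, h=29: full span → s += 29 → s = 29.0000
seg 3 [297.6°–360°] cycloidal, h=8: θ=303.4° here. β=5.8, B=62.4. 8·(0.0929 − sin(2π·0.0929)/(2π)) = 0.0416 → s = 29.0416
radial distance = base radius + s = 14 + 29.0416 = 43.0416

43.0416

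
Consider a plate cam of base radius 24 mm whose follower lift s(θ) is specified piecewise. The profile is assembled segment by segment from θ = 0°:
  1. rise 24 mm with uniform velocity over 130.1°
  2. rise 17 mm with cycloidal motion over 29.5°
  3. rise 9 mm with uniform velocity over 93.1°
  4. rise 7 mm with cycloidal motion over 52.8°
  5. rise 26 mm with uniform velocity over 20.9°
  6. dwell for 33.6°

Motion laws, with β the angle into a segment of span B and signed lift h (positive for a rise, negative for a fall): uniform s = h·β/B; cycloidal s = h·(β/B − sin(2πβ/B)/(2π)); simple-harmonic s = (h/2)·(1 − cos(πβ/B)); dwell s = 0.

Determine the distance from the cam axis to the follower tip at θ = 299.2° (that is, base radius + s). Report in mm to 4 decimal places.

seg 1 [0°–130.1°] uniform, h=24: full span → s += 24 → s = 24.0000
seg 2 [130.1°–159.6°] cycloidal, h=17: full span → s += 17 → s = 41.0000
seg 3 [159.6°–252.7°] uniform, h=9: full span → s += 9 → s = 50.0000
seg 4 [252.7°–305.5°] cycloidal, h=7: θ=299.2° here. β=46.5, B=52.8. 7·(0.8807 − sin(2π·0.8807)/(2π)) = 6.9239 → s = 56.9239
radial distance = base radius + s = 24 + 56.9239 = 80.9239

80.9239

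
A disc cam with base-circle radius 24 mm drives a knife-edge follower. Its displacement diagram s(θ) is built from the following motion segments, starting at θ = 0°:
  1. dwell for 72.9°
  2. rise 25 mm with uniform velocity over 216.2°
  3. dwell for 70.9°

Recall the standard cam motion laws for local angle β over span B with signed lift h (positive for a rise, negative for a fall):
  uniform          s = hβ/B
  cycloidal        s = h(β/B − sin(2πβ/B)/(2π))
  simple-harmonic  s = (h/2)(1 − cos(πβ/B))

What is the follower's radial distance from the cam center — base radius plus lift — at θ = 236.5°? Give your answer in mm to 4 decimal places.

seg 1 [0°–72.9°] dwell: s stays 0.0000
seg 2 [72.9°–289.1°] uniform, h=25: θ=236.5° here. β=163.6, B=216.2. 25·163.6/216.2 = 18.9177 → s = 18.9177
radial distance = base radius + s = 24 + 18.9177 = 42.9177

42.9177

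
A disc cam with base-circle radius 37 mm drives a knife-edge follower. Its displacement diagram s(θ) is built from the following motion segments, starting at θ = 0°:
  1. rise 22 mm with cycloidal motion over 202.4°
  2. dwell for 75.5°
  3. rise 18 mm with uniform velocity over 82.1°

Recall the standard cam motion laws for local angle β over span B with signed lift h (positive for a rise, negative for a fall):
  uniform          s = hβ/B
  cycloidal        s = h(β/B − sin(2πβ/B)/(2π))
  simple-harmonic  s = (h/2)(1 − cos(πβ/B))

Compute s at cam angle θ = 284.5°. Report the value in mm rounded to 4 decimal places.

seg 1 [0°–202.4°] cycloidal, h=22: full span → s += 22 → s = 22.0000
seg 2 [202.4°–277.9°] dwell: s stays 22.0000
seg 3 [277.9°–360°] uniform, h=18: θ=284.5° here. β=6.6, B=82.1. 18·6.6/82.1 = 1.4470 → s = 23.4470

23.4470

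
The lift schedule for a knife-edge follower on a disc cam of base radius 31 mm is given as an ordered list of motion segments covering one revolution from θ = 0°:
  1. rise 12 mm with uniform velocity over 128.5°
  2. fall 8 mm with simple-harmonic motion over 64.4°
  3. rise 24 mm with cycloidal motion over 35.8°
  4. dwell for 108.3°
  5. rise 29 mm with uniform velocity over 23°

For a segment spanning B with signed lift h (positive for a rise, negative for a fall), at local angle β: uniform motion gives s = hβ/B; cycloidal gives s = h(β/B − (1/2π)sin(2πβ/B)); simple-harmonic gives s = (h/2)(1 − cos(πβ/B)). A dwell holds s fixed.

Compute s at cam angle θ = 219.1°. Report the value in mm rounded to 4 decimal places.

seg 1 [0°–128.5°] uniform, h=12: full span → s += 12 → s = 12.0000
seg 2 [128.5°–192.9°] simple-harmonic, h=-8: full span → s += -8 → s = 4.0000
seg 3 [192.9°–228.7°] cycloidal, h=24: θ=219.1° here. β=26.2, B=35.8. 24·(0.7318 − sin(2π·0.7318)/(2π)) = 21.3591 → s = 25.3591

25.3591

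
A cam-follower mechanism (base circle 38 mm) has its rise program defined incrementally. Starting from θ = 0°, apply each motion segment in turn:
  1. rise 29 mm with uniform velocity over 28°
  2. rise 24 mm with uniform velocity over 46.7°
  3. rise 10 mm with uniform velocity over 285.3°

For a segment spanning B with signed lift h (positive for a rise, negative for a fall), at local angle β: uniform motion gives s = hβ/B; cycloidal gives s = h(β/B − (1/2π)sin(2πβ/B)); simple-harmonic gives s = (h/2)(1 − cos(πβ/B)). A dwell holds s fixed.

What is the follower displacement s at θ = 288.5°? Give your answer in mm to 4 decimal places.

seg 1 [0°–28°] uniform, h=29: full span → s += 29 → s = 29.0000
seg 2 [28°–74.7°] uniform, h=24: full span → s += 24 → s = 53.0000
seg 3 [74.7°–360°] uniform, h=10: θ=288.5° here. β=213.8, B=285.3. 10·213.8/285.3 = 7.4939 → s = 60.4939

60.4939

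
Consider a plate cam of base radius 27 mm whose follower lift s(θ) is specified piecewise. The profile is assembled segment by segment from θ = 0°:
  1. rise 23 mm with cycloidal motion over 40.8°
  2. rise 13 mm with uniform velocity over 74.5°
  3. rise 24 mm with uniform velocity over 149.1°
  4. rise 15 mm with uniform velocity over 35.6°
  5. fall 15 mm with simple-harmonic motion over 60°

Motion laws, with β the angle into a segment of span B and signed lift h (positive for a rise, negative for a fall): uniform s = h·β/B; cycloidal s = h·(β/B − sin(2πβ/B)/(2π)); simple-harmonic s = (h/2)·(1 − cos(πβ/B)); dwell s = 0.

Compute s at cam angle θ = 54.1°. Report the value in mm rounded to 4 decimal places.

seg 1 [0°–40.8°] cycloidal, h=23: full span → s += 23 → s = 23.0000
seg 2 [40.8°–115.3°] uniform, h=13: θ=54.1° here. β=13.3, B=74.5. 13·13.3/74.5 = 2.3208 → s = 25.3208

25.3208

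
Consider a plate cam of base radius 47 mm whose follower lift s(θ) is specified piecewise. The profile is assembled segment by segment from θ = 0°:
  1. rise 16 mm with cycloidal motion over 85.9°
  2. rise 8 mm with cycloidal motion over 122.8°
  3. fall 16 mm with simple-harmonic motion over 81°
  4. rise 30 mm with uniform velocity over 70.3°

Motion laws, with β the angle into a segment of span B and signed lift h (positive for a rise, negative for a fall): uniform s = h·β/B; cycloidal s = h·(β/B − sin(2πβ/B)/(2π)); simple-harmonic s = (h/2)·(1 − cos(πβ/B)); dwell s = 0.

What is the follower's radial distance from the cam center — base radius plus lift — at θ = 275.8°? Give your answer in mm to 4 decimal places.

seg 1 [0°–85.9°] cycloidal, h=16: full span → s += 16 → s = 16.0000
seg 2 [85.9°–208.7°] cycloidal, h=8: full span → s += 8 → s = 24.0000
seg 3 [208.7°–289.7°] simple-harmonic, h=-16: θ=275.8° here. β=67.1, B=81. -16/2·(1 − cos(π·0.8284)) = -14.8653 → s = 9.1347
radial distance = base radius + s = 47 + 9.1347 = 56.1347

56.1347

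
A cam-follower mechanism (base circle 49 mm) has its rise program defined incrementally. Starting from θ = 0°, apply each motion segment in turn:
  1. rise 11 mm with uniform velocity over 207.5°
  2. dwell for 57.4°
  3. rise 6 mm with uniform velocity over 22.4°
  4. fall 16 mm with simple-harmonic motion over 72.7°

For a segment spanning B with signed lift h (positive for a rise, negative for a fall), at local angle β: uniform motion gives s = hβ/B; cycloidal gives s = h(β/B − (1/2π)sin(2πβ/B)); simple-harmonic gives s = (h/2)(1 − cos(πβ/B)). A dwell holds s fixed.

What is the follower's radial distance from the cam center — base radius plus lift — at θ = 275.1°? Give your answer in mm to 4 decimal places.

seg 1 [0°–207.5°] uniform, h=11: full span → s += 11 → s = 11.0000
seg 2 [207.5°–264.9°] dwell: s stays 11.0000
seg 3 [264.9°–287.3°] uniform, h=6: θ=275.1° here. β=10.2, B=22.4. 6·10.2/22.4 = 2.7321 → s = 13.7321
radial distance = base radius + s = 49 + 13.7321 = 62.7321

62.7321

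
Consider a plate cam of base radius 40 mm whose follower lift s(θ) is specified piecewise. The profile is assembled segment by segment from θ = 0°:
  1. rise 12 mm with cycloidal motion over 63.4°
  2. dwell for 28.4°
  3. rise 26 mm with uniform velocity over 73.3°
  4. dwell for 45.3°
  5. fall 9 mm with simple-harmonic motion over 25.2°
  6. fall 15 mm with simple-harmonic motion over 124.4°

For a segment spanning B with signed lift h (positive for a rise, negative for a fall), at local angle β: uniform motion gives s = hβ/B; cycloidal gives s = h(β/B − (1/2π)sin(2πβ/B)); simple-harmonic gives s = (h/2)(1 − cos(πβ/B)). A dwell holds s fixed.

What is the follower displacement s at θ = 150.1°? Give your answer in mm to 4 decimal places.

seg 1 [0°–63.4°] cycloidal, h=12: full span → s += 12 → s = 12.0000
seg 2 [63.4°–91.8°] dwell: s stays 12.0000
seg 3 [91.8°–165.1°] uniform, h=26: θ=150.1° here. β=58.3, B=73.3. 26·58.3/73.3 = 20.6794 → s = 32.6794

32.6794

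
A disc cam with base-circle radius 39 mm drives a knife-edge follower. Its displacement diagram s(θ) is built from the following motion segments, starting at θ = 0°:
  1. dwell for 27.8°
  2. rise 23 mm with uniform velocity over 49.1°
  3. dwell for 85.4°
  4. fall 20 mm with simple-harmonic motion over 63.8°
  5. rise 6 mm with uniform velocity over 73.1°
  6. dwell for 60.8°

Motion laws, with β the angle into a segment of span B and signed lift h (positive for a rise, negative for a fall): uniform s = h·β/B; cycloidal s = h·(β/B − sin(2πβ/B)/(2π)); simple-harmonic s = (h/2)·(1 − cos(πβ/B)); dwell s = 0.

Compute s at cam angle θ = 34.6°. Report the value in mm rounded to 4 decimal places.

seg 1 [0°–27.8°] dwell: s stays 0.0000
seg 2 [27.8°–76.9°] uniform, h=23: θ=34.6° here. β=6.8, B=49.1. 23·6.8/49.1 = 3.1853 → s = 3.1853

3.1853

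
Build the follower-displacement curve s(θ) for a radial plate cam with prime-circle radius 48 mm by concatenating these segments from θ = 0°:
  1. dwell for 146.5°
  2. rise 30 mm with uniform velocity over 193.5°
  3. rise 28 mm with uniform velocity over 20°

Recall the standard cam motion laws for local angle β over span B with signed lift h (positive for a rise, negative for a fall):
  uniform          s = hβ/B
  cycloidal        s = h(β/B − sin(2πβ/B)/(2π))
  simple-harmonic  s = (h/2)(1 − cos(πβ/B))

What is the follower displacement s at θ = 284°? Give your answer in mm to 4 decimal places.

seg 1 [0°–146.5°] dwell: s stays 0.0000
seg 2 [146.5°–340°] uniform, h=30: θ=284° here. β=137.5, B=193.5. 30·137.5/193.5 = 21.3178 → s = 21.3178

21.3178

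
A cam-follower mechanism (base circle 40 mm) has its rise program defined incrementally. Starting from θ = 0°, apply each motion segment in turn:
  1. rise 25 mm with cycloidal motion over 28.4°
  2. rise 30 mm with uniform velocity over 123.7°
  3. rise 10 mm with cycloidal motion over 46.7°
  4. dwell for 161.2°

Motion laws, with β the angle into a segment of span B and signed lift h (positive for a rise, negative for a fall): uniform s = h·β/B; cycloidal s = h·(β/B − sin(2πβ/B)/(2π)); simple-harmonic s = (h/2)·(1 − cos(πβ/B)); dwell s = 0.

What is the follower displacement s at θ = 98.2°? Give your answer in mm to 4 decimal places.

seg 1 [0°–28.4°] cycloidal, h=25: full span → s += 25 → s = 25.0000
seg 2 [28.4°–152.1°] uniform, h=30: θ=98.2° here. β=69.8, B=123.7. 30·69.8/123.7 = 16.9281 → s = 41.9281

41.9281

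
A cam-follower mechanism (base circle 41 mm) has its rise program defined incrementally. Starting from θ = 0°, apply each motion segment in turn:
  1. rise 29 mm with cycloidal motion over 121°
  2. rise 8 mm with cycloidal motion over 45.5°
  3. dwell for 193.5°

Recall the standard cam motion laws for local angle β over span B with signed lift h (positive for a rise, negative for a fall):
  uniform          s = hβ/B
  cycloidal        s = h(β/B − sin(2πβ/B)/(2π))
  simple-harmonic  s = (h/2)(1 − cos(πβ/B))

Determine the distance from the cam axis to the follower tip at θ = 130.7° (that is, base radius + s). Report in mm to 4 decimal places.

seg 1 [0°–121°] cycloidal, h=29: full span → s += 29 → s = 29.0000
seg 2 [121°–166.5°] cycloidal, h=8: θ=130.7° here. β=9.7, B=45.5. 8·(0.2132 − sin(2π·0.2132)/(2π)) = 0.4662 → s = 29.4662
radial distance = base radius + s = 41 + 29.4662 = 70.4662

70.4662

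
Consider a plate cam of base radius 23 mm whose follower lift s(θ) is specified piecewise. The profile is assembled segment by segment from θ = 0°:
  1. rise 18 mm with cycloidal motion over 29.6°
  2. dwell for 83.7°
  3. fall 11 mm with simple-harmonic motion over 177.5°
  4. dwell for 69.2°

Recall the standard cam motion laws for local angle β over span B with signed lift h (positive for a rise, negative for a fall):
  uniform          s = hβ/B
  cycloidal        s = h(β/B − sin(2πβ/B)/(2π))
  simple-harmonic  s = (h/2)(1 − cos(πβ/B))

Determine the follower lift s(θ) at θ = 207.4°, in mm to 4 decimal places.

seg 1 [0°–29.6°] cycloidal, h=18: full span → s += 18 → s = 18.0000
seg 2 [29.6°–113.3°] dwell: s stays 18.0000
seg 3 [113.3°–290.8°] simple-harmonic, h=-11: θ=207.4° here. β=94.1, B=177.5. -11/2·(1 − cos(π·0.5301)) = -6.0200 → s = 11.9800

11.9800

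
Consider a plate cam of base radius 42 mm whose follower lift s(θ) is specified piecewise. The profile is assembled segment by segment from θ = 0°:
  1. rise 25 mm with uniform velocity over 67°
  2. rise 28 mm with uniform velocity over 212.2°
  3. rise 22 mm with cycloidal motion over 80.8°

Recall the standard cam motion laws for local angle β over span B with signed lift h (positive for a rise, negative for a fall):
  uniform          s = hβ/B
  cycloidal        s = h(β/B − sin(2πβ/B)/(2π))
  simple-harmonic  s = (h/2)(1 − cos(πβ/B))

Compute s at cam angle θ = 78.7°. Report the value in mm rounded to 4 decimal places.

seg 1 [0°–67°] uniform, h=25: full span → s += 25 → s = 25.0000
seg 2 [67°–279.2°] uniform, h=28: θ=78.7° here. β=11.7, B=212.2. 28·11.7/212.2 = 1.5438 → s = 26.5438

26.5438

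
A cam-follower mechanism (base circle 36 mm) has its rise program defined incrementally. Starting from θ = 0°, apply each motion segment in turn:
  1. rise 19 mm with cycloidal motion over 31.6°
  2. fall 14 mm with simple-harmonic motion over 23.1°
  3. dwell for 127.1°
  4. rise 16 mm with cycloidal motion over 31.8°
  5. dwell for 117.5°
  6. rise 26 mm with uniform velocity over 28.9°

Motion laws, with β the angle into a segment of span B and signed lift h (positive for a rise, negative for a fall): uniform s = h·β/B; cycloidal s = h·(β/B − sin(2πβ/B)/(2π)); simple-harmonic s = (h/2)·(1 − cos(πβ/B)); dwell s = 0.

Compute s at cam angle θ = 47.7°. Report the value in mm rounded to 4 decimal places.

seg 1 [0°–31.6°] cycloidal, h=19: full span → s += 19 → s = 19.0000
seg 2 [31.6°–54.7°] simple-harmonic, h=-14: θ=47.7° here. β=16.1, B=23.1. -14/2·(1 − cos(π·0.6970)) = -11.0604 → s = 7.9396

7.9396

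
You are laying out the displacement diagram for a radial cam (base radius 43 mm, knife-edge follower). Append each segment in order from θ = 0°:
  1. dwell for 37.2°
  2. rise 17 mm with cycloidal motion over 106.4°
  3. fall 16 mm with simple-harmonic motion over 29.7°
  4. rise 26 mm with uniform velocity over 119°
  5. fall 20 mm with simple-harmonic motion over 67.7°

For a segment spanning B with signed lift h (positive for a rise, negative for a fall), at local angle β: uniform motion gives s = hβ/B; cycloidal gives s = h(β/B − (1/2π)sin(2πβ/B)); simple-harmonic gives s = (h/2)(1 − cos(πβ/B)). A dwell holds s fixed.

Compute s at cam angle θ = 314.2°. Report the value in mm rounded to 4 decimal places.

seg 1 [0°–37.2°] dwell: s stays 0.0000
seg 2 [37.2°–143.6°] cycloidal, h=17: full span → s += 17 → s = 17.0000
seg 3 [143.6°–173.3°] simple-harmonic, h=-16: full span → s += -16 → s = 1.0000
seg 4 [173.3°–292.3°] uniform, h=26: full span → s += 26 → s = 27.0000
seg 5 [292.3°–360°] simple-harmonic, h=-20: θ=314.2° here. β=21.9, B=67.7. -20/2·(1 − cos(π·0.3235)) = -4.7345 → s = 22.2655

22.2655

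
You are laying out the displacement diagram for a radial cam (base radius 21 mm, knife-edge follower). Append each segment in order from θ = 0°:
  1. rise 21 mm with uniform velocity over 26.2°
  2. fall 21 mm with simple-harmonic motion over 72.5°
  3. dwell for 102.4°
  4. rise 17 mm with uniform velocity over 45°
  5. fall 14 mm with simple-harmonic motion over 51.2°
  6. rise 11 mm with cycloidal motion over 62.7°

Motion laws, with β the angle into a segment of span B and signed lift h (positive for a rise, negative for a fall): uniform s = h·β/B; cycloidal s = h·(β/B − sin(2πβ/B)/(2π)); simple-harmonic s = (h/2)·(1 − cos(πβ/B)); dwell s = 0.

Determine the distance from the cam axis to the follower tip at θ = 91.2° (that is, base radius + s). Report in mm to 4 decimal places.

seg 1 [0°–26.2°] uniform, h=21: full span → s += 21 → s = 21.0000
seg 2 [26.2°–98.7°] simple-harmonic, h=-21: θ=91.2° here. β=65, B=72.5. -21/2·(1 − cos(π·0.8966)) = -20.4504 → s = 0.5496
radial distance = base radius + s = 21 + 0.5496 = 21.5496

21.5496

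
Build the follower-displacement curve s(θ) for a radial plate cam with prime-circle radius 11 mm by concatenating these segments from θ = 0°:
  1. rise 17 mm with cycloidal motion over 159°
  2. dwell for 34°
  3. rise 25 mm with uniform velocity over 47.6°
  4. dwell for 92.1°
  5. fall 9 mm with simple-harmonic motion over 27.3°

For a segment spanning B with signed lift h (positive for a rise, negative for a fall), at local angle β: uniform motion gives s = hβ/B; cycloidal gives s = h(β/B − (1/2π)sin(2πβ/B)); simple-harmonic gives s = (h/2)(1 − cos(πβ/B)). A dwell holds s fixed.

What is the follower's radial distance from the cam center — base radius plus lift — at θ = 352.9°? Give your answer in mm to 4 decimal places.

seg 1 [0°–159°] cycloidal, h=17: full span → s += 17 → s = 17.0000
seg 2 [159°–193°] dwell: s stays 17.0000
seg 3 [193°–240.6°] uniform, h=25: full span → s += 25 → s = 42.0000
seg 4 [240.6°–332.7°] dwell: s stays 42.0000
seg 5 [332.7°–360°] simple-harmonic, h=-9: θ=352.9° here. β=20.2, B=27.3. -9/2·(1 − cos(π·0.7399)) = -7.5797 → s = 34.4203
radial distance = base radius + s = 11 + 34.4203 = 45.4203

45.4203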